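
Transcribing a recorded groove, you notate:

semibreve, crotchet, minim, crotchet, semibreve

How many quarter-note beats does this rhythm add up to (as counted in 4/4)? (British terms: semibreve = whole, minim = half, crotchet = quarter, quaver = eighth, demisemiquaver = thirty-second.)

One quarter-note beat = 2 eighth notes.
In eighth notes: semibreve = 8; crotchet = 2; minim = 4; crotchet = 2; semibreve = 8.
Altogether 8 + 2 + 4 + 2 + 8 = 24.
24 ÷ 2 = 12 beats.

12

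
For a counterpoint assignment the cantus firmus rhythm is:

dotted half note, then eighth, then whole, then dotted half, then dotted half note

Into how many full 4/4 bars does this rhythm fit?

3

One bar of 4/4 = 8 eighth notes.
Express everything in eighth notes: dotted half note = 6; eighth = 1; whole = 8; dotted half = 6; dotted half note = 6.
Sum: 6 + 1 + 8 + 6 + 6 = 27.
27 ÷ 8 = 3 complete bars with 3 left over.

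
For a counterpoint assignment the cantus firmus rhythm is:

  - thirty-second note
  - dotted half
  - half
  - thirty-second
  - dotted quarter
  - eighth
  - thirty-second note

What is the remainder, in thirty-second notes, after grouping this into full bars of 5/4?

One bar of 5/4 = 40 thirty-second notes.
Each duration in thirty-second notes: thirty-second note = 1; dotted half = 24; half = 16; thirty-second = 1; dotted quarter = 12; eighth = 4; thirty-second note = 1.
Sum: 1 + 24 + 16 + 1 + 12 + 4 + 1 = 59.
59 ÷ 40 = 1 complete bar with 19 thirty-second notes remaining.

19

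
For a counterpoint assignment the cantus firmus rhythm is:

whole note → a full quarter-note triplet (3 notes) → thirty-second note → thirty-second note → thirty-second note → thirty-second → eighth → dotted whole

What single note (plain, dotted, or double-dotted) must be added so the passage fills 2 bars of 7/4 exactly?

2 bars of 7/4 = 112 thirty-second notes.
Convert each value to thirty-second notes: whole note = 32; a full quarter-note triplet (3 notes) (three triplet quarters span one half) = 16; thirty-second note = 1; thirty-second note = 1; thirty-second note = 1; thirty-second = 1; eighth = 4; dotted whole = 48.
Total: 32 + 16 + 1 + 1 + 1 + 1 + 4 + 48 = 104.
Remaining: 112 − 104 = 8 thirty-second notes, which is a quarter note.

quarter note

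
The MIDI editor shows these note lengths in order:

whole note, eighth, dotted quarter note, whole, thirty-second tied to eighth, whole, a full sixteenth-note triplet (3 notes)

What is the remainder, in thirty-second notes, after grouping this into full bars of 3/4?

1

One bar of 3/4 = 24 thirty-second notes.
In thirty-second notes: whole note = 32; eighth = 4; dotted quarter note = 12; whole = 32; thirty-second tied to eighth (thirty-second + eighth) = 5; whole = 32; a full sixteenth-note triplet (3 notes) (three triplet sixteenths span one eighth) = 4.
Altogether 32 + 4 + 12 + 32 + 5 + 32 + 4 = 121.
121 ÷ 24 = 5 complete bars with 1 thirty-second note remaining.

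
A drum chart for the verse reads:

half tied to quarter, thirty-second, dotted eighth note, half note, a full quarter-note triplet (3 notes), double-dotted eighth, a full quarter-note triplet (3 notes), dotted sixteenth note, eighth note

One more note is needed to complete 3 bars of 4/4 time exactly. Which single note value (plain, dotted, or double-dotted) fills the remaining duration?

dotted sixteenth note

3 bars of 4/4 = 96 thirty-second notes.
Express everything in thirty-second notes: half tied to quarter (half + quarter) = 24; thirty-second = 1; dotted eighth note = 6; half note = 16; a full quarter-note triplet (3 notes) (three triplet quarters span one half) = 16; double-dotted eighth = 7; a full quarter-note triplet (3 notes) (three triplet quarters span one half) = 16; dotted sixteenth note = 3; eighth note = 4.
Altogether 24 + 1 + 6 + 16 + 16 + 7 + 16 + 3 + 4 = 93.
Remaining: 96 − 93 = 3 thirty-second notes, which is a dotted sixteenth note.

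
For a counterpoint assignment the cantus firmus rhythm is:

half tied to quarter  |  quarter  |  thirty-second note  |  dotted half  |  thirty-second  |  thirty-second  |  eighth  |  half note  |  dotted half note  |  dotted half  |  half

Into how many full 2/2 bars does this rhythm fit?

4

One bar of 2/2 = 32 thirty-second notes.
Express everything in thirty-second notes: half tied to quarter (half + quarter) = 24; quarter = 8; thirty-second note = 1; dotted half = 24; thirty-second = 1; thirty-second = 1; eighth = 4; half note = 16; dotted half note = 24; dotted half = 24; half = 16.
Altogether 24 + 8 + 1 + 24 + 1 + 1 + 4 + 16 + 24 + 24 + 16 = 143.
143 ÷ 32 = 4 complete bars with 15 left over.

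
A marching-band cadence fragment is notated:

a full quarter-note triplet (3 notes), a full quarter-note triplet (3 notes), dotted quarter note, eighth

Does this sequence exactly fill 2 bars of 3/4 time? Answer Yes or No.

One bar of 3/4 = 6 eighth notes, so 2 bars = 12.
Working in eighth notes: a full quarter-note triplet (3 notes) (three triplet quarters span one half) = 4; a full quarter-note triplet (3 notes) (three triplet quarters span one half) = 4; dotted quarter note = 3; eighth = 1.
Altogether 4 + 4 + 3 + 1 = 12.
12 equals 12, so the answer is Yes.

Yes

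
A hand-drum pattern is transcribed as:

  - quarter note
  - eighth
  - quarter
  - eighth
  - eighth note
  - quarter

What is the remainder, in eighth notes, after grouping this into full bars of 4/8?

One bar of 4/8 = 4 eighth notes.
Working in eighth notes: quarter note = 2; eighth = 1; quarter = 2; eighth = 1; eighth note = 1; quarter = 2.
Altogether 2 + 1 + 2 + 1 + 1 + 2 = 9.
9 ÷ 4 = 2 complete bars with 1 eighth note remaining.

1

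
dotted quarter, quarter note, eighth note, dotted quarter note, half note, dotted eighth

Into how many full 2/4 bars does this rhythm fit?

3

One bar of 2/4 = 8 sixteenth notes.
Express everything in sixteenth notes: dotted quarter = 6; quarter note = 4; eighth note = 2; dotted quarter note = 6; half note = 8; dotted eighth = 3.
Total: 6 + 4 + 2 + 6 + 8 + 3 = 29.
29 ÷ 8 = 3 complete bars with 5 left over.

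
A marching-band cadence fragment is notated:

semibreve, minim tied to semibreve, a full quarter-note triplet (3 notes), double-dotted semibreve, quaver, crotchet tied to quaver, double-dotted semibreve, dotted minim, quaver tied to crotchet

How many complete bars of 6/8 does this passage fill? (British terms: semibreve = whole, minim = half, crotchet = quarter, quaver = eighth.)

One bar of 6/8 = 6 eighth notes.
Each duration in eighth notes: semibreve = 8; minim tied to semibreve (minim + semibreve) = 12; a full quarter-note triplet (3 notes) (three triplet quarters span one half) = 4; double-dotted semibreve = 14; quaver = 1; crotchet tied to quaver (crotchet + quaver) = 3; double-dotted semibreve = 14; dotted minim = 6; quaver tied to crotchet (quaver + crotchet) = 3.
Adding: 8 + 12 + 4 + 14 + 1 + 3 + 14 + 6 + 3 = 65.
65 ÷ 6 = 10 complete bars with 5 left over.

10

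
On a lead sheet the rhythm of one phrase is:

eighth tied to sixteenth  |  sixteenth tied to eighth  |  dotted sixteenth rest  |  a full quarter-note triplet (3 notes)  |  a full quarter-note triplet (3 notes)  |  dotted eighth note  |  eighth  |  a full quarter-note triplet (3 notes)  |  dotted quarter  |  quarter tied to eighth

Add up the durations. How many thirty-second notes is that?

In thirty-second notes: eighth tied to sixteenth (eighth + sixteenth) = 6; sixteenth tied to eighth (sixteenth + eighth) = 6; dotted sixteenth rest = 3; a full quarter-note triplet (3 notes) (three triplet quarters span one half) = 16; a full quarter-note triplet (3 notes) (three triplet quarters span one half) = 16; dotted eighth note = 6; eighth = 4; a full quarter-note triplet (3 notes) (three triplet quarters span one half) = 16; dotted quarter = 12; quarter tied to eighth (quarter + eighth) = 12.
Adding: 6 + 6 + 3 + 16 + 16 + 6 + 4 + 16 + 12 + 12 = 97 thirty-second notes.

97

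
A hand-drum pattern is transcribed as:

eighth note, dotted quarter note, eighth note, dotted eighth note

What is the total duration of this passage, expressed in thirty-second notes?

26

Convert each value to thirty-second notes: eighth note = 4; dotted quarter note = 12; eighth note = 4; dotted eighth note = 6.
Sum: 4 + 12 + 4 + 6 = 26 thirty-second notes.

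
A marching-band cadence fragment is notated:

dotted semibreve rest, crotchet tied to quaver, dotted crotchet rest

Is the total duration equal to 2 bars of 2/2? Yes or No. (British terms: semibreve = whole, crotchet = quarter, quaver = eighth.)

No

One bar of 2/2 = 8 eighth notes, so 2 bars = 16.
Convert each value to eighth notes: dotted semibreve rest = 12; crotchet tied to quaver (crotchet + quaver) = 3; dotted crotchet rest = 3.
Altogether 12 + 3 + 3 = 18.
18 exceeds 16, so the answer is No.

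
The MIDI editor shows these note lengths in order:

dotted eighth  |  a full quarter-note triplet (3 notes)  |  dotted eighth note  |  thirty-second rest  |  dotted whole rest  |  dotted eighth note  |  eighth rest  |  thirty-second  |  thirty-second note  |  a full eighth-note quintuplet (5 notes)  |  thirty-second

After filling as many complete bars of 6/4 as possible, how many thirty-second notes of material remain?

10

One bar of 6/4 = 48 thirty-second notes.
In thirty-second notes: dotted eighth = 6; a full quarter-note triplet (3 notes) (three triplet quarters span one half) = 16; dotted eighth note = 6; thirty-second rest = 1; dotted whole rest = 48; dotted eighth note = 6; eighth rest = 4; thirty-second = 1; thirty-second note = 1; a full eighth-note quintuplet (5 notes) (five quintuplet eighths span one half) = 16; thirty-second = 1.
Adding: 6 + 16 + 6 + 1 + 48 + 6 + 4 + 1 + 1 + 16 + 1 = 106.
106 ÷ 48 = 2 complete bars with 10 thirty-second notes remaining.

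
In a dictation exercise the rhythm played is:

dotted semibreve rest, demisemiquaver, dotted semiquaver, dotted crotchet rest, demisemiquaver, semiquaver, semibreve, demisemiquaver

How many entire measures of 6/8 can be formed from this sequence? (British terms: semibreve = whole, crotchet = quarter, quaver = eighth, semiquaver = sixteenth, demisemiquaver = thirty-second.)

One bar of 6/8 = 24 thirty-second notes.
Convert each value to thirty-second notes: dotted semibreve rest = 48; demisemiquaver = 1; dotted semiquaver = 3; dotted crotchet rest = 12; demisemiquaver = 1; semiquaver = 2; semibreve = 32; demisemiquaver = 1.
Altogether 48 + 1 + 3 + 12 + 1 + 2 + 32 + 1 = 100.
100 ÷ 24 = 4 complete bars with 4 left over.

4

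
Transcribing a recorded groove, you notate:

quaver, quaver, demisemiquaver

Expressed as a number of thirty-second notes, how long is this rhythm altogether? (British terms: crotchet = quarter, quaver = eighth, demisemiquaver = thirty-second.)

9

Convert each value to thirty-second notes: quaver = 4; quaver = 4; demisemiquaver = 1.
Adding: 4 + 4 + 1 = 9 thirty-second notes.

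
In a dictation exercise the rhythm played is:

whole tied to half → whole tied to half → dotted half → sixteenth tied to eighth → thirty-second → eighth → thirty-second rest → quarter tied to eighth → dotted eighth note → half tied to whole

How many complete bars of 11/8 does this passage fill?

4

One bar of 11/8 = 44 thirty-second notes.
Working in thirty-second notes: whole tied to half (whole + half) = 48; whole tied to half (whole + half) = 48; dotted half = 24; sixteenth tied to eighth (sixteenth + eighth) = 6; thirty-second = 1; eighth = 4; thirty-second rest = 1; quarter tied to eighth (quarter + eighth) = 12; dotted eighth note = 6; half tied to whole (half + whole) = 48.
Total: 48 + 48 + 24 + 6 + 1 + 4 + 1 + 12 + 6 + 48 = 198.
198 ÷ 44 = 4 complete bars with 22 left over.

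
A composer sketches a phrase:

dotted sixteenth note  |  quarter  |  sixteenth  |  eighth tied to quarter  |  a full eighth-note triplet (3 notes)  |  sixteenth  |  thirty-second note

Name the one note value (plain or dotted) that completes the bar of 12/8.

The bar of 12/8 = 48 thirty-second notes.
Each duration in thirty-second notes: dotted sixteenth note = 3; quarter = 8; sixteenth = 2; eighth tied to quarter (eighth + quarter) = 12; a full eighth-note triplet (3 notes) (three triplet eighths span one quarter) = 8; sixteenth = 2; thirty-second note = 1.
Altogether 3 + 8 + 2 + 12 + 8 + 2 + 1 = 36.
Remaining: 48 − 36 = 12 thirty-second notes, which is a dotted quarter note.

dotted quarter note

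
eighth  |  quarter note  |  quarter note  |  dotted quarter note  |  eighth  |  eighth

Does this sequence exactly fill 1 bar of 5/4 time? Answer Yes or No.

Yes

One bar of 5/4 = 10 eighth notes.
In eighth notes: eighth = 1; quarter note = 2; quarter note = 2; dotted quarter note = 3; eighth = 1; eighth = 1.
Adding: 1 + 2 + 2 + 3 + 1 + 1 = 10.
10 equals 10, so the answer is Yes.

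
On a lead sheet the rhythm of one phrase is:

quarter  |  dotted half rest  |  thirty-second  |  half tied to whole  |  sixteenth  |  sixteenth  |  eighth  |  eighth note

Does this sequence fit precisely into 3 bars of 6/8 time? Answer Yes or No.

No

One bar of 6/8 = 24 thirty-second notes, so 3 bars = 72.
Working in thirty-second notes: quarter = 8; dotted half rest = 24; thirty-second = 1; half tied to whole (half + whole) = 48; sixteenth = 2; sixteenth = 2; eighth = 4; eighth note = 4.
Adding: 8 + 24 + 1 + 48 + 2 + 2 + 4 + 4 = 93.
93 exceeds 72, so the answer is No.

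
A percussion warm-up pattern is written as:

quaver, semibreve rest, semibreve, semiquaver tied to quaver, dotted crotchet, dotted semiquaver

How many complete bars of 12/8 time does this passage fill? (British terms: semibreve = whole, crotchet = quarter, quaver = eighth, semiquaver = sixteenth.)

One bar of 12/8 = 48 thirty-second notes.
Convert each value to thirty-second notes: quaver = 4; semibreve rest = 32; semibreve = 32; semiquaver tied to quaver (semiquaver + quaver) = 6; dotted crotchet = 12; dotted semiquaver = 3.
Altogether 4 + 32 + 32 + 6 + 12 + 3 = 89.
89 ÷ 48 = 1 complete bar with 41 left over.

1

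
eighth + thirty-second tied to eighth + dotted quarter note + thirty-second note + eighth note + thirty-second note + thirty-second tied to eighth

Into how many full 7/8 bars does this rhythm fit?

1

One bar of 7/8 = 28 thirty-second notes.
In thirty-second notes: eighth = 4; thirty-second tied to eighth (thirty-second + eighth) = 5; dotted quarter note = 12; thirty-second note = 1; eighth note = 4; thirty-second note = 1; thirty-second tied to eighth (thirty-second + eighth) = 5.
Altogether 4 + 5 + 12 + 1 + 4 + 1 + 5 = 32.
32 ÷ 28 = 1 complete bar with 4 left over.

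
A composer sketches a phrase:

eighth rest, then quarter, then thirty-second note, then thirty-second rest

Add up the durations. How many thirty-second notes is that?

Convert each value to thirty-second notes: eighth rest = 4; quarter = 8; thirty-second note = 1; thirty-second rest = 1.
Altogether 4 + 8 + 1 + 1 = 14 thirty-second notes.

14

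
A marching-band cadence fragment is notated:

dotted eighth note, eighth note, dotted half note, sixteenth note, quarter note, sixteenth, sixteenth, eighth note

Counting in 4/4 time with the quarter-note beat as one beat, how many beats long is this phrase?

6.5

One quarter-note beat = 4 sixteenth notes.
Working in sixteenth notes: dotted eighth note = 3; eighth note = 2; dotted half note = 12; sixteenth note = 1; quarter note = 4; sixteenth = 1; sixteenth = 1; eighth note = 2.
Total: 3 + 2 + 12 + 1 + 4 + 1 + 1 + 2 = 26.
26 ÷ 4 = 6.5 beats.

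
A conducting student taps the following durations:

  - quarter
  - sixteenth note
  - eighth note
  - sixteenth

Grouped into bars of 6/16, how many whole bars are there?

One bar of 6/16 = 6 sixteenth notes.
Express everything in sixteenth notes: quarter = 4; sixteenth note = 1; eighth note = 2; sixteenth = 1.
Sum: 4 + 1 + 2 + 1 = 8.
8 ÷ 6 = 1 complete bar with 2 left over.

1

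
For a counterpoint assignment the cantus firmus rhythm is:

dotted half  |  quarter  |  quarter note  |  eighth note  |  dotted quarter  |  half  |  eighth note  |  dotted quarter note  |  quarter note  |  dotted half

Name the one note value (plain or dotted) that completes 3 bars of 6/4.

dotted half note

3 bars of 6/4 = 36 eighth notes.
Working in eighth notes: dotted half = 6; quarter = 2; quarter note = 2; eighth note = 1; dotted quarter = 3; half = 4; eighth note = 1; dotted quarter note = 3; quarter note = 2; dotted half = 6.
Adding: 6 + 2 + 2 + 1 + 3 + 4 + 1 + 3 + 2 + 6 = 30.
Remaining: 36 − 30 = 6 eighth notes, which is a dotted half note.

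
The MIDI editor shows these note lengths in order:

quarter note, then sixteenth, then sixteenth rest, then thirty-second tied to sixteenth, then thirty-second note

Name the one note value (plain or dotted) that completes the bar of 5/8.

eighth note

The bar of 5/8 = 20 thirty-second notes.
Working in thirty-second notes: quarter note = 8; sixteenth = 2; sixteenth rest = 2; thirty-second tied to sixteenth (thirty-second + sixteenth) = 3; thirty-second note = 1.
Total: 8 + 2 + 2 + 3 + 1 = 16.
Remaining: 20 − 16 = 4 thirty-second notes, which is a eighth note.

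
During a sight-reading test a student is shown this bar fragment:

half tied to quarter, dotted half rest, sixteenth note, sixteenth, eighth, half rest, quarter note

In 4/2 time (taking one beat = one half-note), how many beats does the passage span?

One half-note beat = 8 sixteenth notes.
Convert each value to sixteenth notes: half tied to quarter (half + quarter) = 12; dotted half rest = 12; sixteenth note = 1; sixteenth = 1; eighth = 2; half rest = 8; quarter note = 4.
Sum: 12 + 12 + 1 + 1 + 2 + 8 + 4 = 40.
40 ÷ 8 = 5 beats.

5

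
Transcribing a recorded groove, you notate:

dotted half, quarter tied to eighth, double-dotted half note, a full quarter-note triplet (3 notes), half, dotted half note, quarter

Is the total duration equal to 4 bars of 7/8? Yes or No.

No

One bar of 7/8 = 7 eighth notes, so 4 bars = 28.
In eighth notes: dotted half = 6; quarter tied to eighth (quarter + eighth) = 3; double-dotted half note = 7; a full quarter-note triplet (3 notes) (three triplet quarters span one half) = 4; half = 4; dotted half note = 6; quarter = 2.
Total: 6 + 3 + 7 + 4 + 4 + 6 + 2 = 32.
32 exceeds 28, so the answer is No.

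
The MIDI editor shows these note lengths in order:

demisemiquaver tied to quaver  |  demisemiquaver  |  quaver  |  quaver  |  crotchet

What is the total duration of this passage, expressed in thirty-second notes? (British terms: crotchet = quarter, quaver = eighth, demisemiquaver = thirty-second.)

Each duration in thirty-second notes: demisemiquaver tied to quaver (demisemiquaver + quaver) = 5; demisemiquaver = 1; quaver = 4; quaver = 4; crotchet = 8.
Sum: 5 + 1 + 4 + 4 + 8 = 22 thirty-second notes.

22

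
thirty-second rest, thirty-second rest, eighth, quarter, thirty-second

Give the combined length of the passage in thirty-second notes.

Each duration in thirty-second notes: thirty-second rest = 1; thirty-second rest = 1; eighth = 4; quarter = 8; thirty-second = 1.
Sum: 1 + 1 + 4 + 8 + 1 = 15 thirty-second notes.

15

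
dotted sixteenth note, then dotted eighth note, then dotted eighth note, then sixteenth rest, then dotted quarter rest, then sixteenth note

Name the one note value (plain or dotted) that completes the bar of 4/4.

thirty-second note

The bar of 4/4 = 32 thirty-second notes.
Each duration in thirty-second notes: dotted sixteenth note = 3; dotted eighth note = 6; dotted eighth note = 6; sixteenth rest = 2; dotted quarter rest = 12; sixteenth note = 2.
Adding: 3 + 6 + 6 + 2 + 12 + 2 = 31.
Remaining: 32 − 31 = 1 thirty-second note, which is a thirty-second note.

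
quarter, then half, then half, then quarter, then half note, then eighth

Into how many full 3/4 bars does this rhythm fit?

One bar of 3/4 = 6 eighth notes.
Working in eighth notes: quarter = 2; half = 4; half = 4; quarter = 2; half note = 4; eighth = 1.
Total: 2 + 4 + 4 + 2 + 4 + 1 = 17.
17 ÷ 6 = 2 complete bars with 5 left over.

2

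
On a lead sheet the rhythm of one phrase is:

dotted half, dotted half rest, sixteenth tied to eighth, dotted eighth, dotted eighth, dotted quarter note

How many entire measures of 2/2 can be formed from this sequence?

One bar of 2/2 = 16 sixteenth notes.
Express everything in sixteenth notes: dotted half = 12; dotted half rest = 12; sixteenth tied to eighth (sixteenth + eighth) = 3; dotted eighth = 3; dotted eighth = 3; dotted quarter note = 6.
Total: 12 + 12 + 3 + 3 + 3 + 6 = 39.
39 ÷ 16 = 2 complete bars with 7 left over.

2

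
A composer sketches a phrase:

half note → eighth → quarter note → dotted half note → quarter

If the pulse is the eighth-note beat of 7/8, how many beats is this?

15

One eighth-note beat = 2 sixteenth notes.
Each duration in sixteenth notes: half note = 8; eighth = 2; quarter note = 4; dotted half note = 12; quarter = 4.
Altogether 8 + 2 + 4 + 12 + 4 = 30.
30 ÷ 2 = 15 beats.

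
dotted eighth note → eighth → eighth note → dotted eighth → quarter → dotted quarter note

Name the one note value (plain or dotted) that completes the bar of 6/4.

The bar of 6/4 = 24 sixteenth notes.
In sixteenth notes: dotted eighth note = 3; eighth = 2; eighth note = 2; dotted eighth = 3; quarter = 4; dotted quarter note = 6.
Adding: 3 + 2 + 2 + 3 + 4 + 6 = 20.
Remaining: 24 − 20 = 4 sixteenth notes, which is a quarter note.

quarter note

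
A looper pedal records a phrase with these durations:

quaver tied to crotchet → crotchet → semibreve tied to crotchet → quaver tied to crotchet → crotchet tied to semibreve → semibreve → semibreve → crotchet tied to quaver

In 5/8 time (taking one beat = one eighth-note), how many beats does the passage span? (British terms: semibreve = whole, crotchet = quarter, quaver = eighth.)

One eighth-note beat = 2 sixteenth notes.
Express everything in sixteenth notes: quaver tied to crotchet (quaver + crotchet) = 6; crotchet = 4; semibreve tied to crotchet (semibreve + crotchet) = 20; quaver tied to crotchet (quaver + crotchet) = 6; crotchet tied to semibreve (crotchet + semibreve) = 20; semibreve = 16; semibreve = 16; crotchet tied to quaver (crotchet + quaver) = 6.
Adding: 6 + 4 + 20 + 6 + 20 + 16 + 16 + 6 = 94.
94 ÷ 2 = 47 beats.

47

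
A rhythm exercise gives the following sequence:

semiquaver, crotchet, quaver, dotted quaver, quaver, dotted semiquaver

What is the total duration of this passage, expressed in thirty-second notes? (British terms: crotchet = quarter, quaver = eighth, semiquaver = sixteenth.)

27

Express everything in thirty-second notes: semiquaver = 2; crotchet = 8; quaver = 4; dotted quaver = 6; quaver = 4; dotted semiquaver = 3.
Total: 2 + 8 + 4 + 6 + 4 + 3 = 27 thirty-second notes.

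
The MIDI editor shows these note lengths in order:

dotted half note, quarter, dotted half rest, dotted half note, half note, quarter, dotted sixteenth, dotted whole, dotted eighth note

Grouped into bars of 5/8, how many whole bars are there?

One bar of 5/8 = 20 thirty-second notes.
Working in thirty-second notes: dotted half note = 24; quarter = 8; dotted half rest = 24; dotted half note = 24; half note = 16; quarter = 8; dotted sixteenth = 3; dotted whole = 48; dotted eighth note = 6.
Sum: 24 + 8 + 24 + 24 + 16 + 8 + 3 + 48 + 6 = 161.
161 ÷ 20 = 8 complete bars with 1 left over.

8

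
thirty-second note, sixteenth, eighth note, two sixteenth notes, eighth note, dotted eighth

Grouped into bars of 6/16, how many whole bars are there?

1

One bar of 6/16 = 12 thirty-second notes.
Working in thirty-second notes: thirty-second note = 1; sixteenth = 2; eighth note = 4; sixteenth note = 2; sixteenth note = 2; eighth note = 4; dotted eighth = 6.
Total: 1 + 2 + 4 + 2 + 2 + 4 + 6 = 21.
21 ÷ 12 = 1 complete bar with 9 left over.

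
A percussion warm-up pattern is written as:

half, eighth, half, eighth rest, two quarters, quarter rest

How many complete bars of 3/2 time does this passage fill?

One bar of 3/2 = 12 eighth notes.
Working in eighth notes: half = 4; eighth = 1; half = 4; eighth rest = 1; quarter = 2; quarter = 2; quarter rest = 2.
Sum: 4 + 1 + 4 + 1 + 2 + 2 + 2 = 16.
16 ÷ 12 = 1 complete bar with 4 left over.

1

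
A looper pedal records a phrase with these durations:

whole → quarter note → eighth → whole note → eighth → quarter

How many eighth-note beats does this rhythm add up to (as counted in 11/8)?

One eighth-note beat = 2 sixteenth notes.
Working in sixteenth notes: whole = 16; quarter note = 4; eighth = 2; whole note = 16; eighth = 2; quarter = 4.
Altogether 16 + 4 + 2 + 16 + 2 + 4 = 44.
44 ÷ 2 = 22 beats.

22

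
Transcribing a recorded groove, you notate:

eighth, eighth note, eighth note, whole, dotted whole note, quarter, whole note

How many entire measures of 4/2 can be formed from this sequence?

2

One bar of 4/2 = 16 eighth notes.
Convert each value to eighth notes: eighth = 1; eighth note = 1; eighth note = 1; whole = 8; dotted whole note = 12; quarter = 2; whole note = 8.
Sum: 1 + 1 + 1 + 8 + 12 + 2 + 8 = 33.
33 ÷ 16 = 2 complete bars with 1 left over.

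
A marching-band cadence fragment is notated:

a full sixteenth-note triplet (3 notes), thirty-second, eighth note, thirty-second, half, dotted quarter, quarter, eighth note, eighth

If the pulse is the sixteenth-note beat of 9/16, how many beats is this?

One sixteenth-note beat = 2 thirty-second notes.
Working in thirty-second notes: a full sixteenth-note triplet (3 notes) (three triplet sixteenths span one eighth) = 4; thirty-second = 1; eighth note = 4; thirty-second = 1; half = 16; dotted quarter = 12; quarter = 8; eighth note = 4; eighth = 4.
Sum: 4 + 1 + 4 + 1 + 16 + 12 + 8 + 4 + 4 = 54.
54 ÷ 2 = 27 beats.

27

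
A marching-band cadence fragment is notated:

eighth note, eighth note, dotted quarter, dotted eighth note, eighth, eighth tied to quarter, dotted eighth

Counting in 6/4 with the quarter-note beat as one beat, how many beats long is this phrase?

6

One quarter-note beat = 4 sixteenth notes.
In sixteenth notes: eighth note = 2; eighth note = 2; dotted quarter = 6; dotted eighth note = 3; eighth = 2; eighth tied to quarter (eighth + quarter) = 6; dotted eighth = 3.
Altogether 2 + 2 + 6 + 3 + 2 + 6 + 3 = 24.
24 ÷ 4 = 6 beats.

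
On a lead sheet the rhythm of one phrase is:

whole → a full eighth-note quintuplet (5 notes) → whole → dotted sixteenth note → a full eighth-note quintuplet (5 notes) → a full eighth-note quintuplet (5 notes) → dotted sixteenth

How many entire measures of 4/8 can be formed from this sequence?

7

One bar of 4/8 = 16 thirty-second notes.
Working in thirty-second notes: whole = 32; a full eighth-note quintuplet (5 notes) (five quintuplet eighths span one half) = 16; whole = 32; dotted sixteenth note = 3; a full eighth-note quintuplet (5 notes) (five quintuplet eighths span one half) = 16; a full eighth-note quintuplet (5 notes) (five quintuplet eighths span one half) = 16; dotted sixteenth = 3.
Sum: 32 + 16 + 32 + 3 + 16 + 16 + 3 = 118.
118 ÷ 16 = 7 complete bars with 6 left over.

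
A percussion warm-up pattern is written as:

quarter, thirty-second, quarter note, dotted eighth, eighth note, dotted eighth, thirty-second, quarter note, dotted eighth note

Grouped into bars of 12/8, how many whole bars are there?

1

One bar of 12/8 = 48 thirty-second notes.
Working in thirty-second notes: quarter = 8; thirty-second = 1; quarter note = 8; dotted eighth = 6; eighth note = 4; dotted eighth = 6; thirty-second = 1; quarter note = 8; dotted eighth note = 6.
Altogether 8 + 1 + 8 + 6 + 4 + 6 + 1 + 8 + 6 = 48.
48 ÷ 48 = 1 complete bar with 0 left over.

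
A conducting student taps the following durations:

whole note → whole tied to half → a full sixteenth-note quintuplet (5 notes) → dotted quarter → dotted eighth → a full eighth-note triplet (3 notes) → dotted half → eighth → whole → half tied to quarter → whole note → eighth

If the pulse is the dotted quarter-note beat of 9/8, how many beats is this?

19.5

One dotted quarter-note beat = 6 sixteenth notes.
Express everything in sixteenth notes: whole note = 16; whole tied to half (whole + half) = 24; a full sixteenth-note quintuplet (5 notes) (five quintuplet sixteenths span one quarter) = 4; dotted quarter = 6; dotted eighth = 3; a full eighth-note triplet (3 notes) (three triplet eighths span one quarter) = 4; dotted half = 12; eighth = 2; whole = 16; half tied to quarter (half + quarter) = 12; whole note = 16; eighth = 2.
Total: 16 + 24 + 4 + 6 + 3 + 4 + 12 + 2 + 16 + 12 + 16 + 2 = 117.
117 ÷ 6 = 19.5 beats.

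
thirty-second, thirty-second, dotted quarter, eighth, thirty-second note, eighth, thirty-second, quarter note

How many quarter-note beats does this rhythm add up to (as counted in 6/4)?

4

One quarter-note beat = 8 thirty-second notes.
In thirty-second notes: thirty-second = 1; thirty-second = 1; dotted quarter = 12; eighth = 4; thirty-second note = 1; eighth = 4; thirty-second = 1; quarter note = 8.
Sum: 1 + 1 + 12 + 4 + 1 + 4 + 1 + 8 = 32.
32 ÷ 8 = 4 beats.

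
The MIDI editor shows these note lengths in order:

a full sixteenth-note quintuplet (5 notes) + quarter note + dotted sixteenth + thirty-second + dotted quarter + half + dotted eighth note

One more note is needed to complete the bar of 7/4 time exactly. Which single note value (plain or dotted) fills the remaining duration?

sixteenth note

The bar of 7/4 = 56 thirty-second notes.
Convert each value to thirty-second notes: a full sixteenth-note quintuplet (5 notes) (five quintuplet sixteenths span one quarter) = 8; quarter note = 8; dotted sixteenth = 3; thirty-second = 1; dotted quarter = 12; half = 16; dotted eighth note = 6.
Sum: 8 + 8 + 3 + 1 + 12 + 16 + 6 = 54.
Remaining: 56 − 54 = 2 thirty-second notes, which is a sixteenth note.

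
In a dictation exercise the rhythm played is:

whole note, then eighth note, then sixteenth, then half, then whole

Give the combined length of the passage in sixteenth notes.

Each duration in sixteenth notes: whole note = 16; eighth note = 2; sixteenth = 1; half = 8; whole = 16.
Sum: 16 + 2 + 1 + 8 + 16 = 43 sixteenth notes.

43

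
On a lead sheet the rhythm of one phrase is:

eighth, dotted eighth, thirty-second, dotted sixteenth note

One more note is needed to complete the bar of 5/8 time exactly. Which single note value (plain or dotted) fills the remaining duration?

dotted eighth note

The bar of 5/8 = 20 thirty-second notes.
In thirty-second notes: eighth = 4; dotted eighth = 6; thirty-second = 1; dotted sixteenth note = 3.
Sum: 4 + 6 + 1 + 3 = 14.
Remaining: 20 − 14 = 6 thirty-second notes, which is a dotted eighth note.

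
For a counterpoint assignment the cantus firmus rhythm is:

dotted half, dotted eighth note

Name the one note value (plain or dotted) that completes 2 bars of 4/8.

sixteenth note

2 bars of 4/8 = 16 sixteenth notes.
Working in sixteenth notes: dotted half = 12; dotted eighth note = 3.
Altogether 12 + 3 = 15.
Remaining: 16 − 15 = 1 sixteenth note, which is a sixteenth note.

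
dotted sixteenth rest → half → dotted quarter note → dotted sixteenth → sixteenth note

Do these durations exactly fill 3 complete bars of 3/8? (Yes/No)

Yes

One bar of 3/8 = 12 thirty-second notes, so 3 bars = 36.
In thirty-second notes: dotted sixteenth rest = 3; half = 16; dotted quarter note = 12; dotted sixteenth = 3; sixteenth note = 2.
Total: 3 + 16 + 12 + 3 + 2 = 36.
36 equals 36, so the answer is Yes.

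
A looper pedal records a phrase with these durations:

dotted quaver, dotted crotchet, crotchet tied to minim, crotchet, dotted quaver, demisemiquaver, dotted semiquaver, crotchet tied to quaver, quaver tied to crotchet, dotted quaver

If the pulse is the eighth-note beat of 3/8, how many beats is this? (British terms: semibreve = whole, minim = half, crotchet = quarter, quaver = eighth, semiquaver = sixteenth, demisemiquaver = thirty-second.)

22.5

One eighth-note beat = 4 thirty-second notes.
In thirty-second notes: dotted quaver = 6; dotted crotchet = 12; crotchet tied to minim (crotchet + minim) = 24; crotchet = 8; dotted quaver = 6; demisemiquaver = 1; dotted semiquaver = 3; crotchet tied to quaver (crotchet + quaver) = 12; quaver tied to crotchet (quaver + crotchet) = 12; dotted quaver = 6.
Sum: 6 + 12 + 24 + 8 + 6 + 1 + 3 + 12 + 12 + 6 = 90.
90 ÷ 4 = 22.5 beats.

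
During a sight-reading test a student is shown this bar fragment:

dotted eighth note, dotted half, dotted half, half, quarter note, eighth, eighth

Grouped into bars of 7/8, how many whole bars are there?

One bar of 7/8 = 14 sixteenth notes.
Convert each value to sixteenth notes: dotted eighth note = 3; dotted half = 12; dotted half = 12; half = 8; quarter note = 4; eighth = 2; eighth = 2.
Total: 3 + 12 + 12 + 8 + 4 + 2 + 2 = 43.
43 ÷ 14 = 3 complete bars with 1 left over.

3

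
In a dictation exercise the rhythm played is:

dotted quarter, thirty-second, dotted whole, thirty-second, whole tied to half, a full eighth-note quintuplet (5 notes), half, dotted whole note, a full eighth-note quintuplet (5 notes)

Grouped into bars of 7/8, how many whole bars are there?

One bar of 7/8 = 28 thirty-second notes.
In thirty-second notes: dotted quarter = 12; thirty-second = 1; dotted whole = 48; thirty-second = 1; whole tied to half (whole + half) = 48; a full eighth-note quintuplet (5 notes) (five quintuplet eighths span one half) = 16; half = 16; dotted whole note = 48; a full eighth-note quintuplet (5 notes) (five quintuplet eighths span one half) = 16.
Total: 12 + 1 + 48 + 1 + 48 + 16 + 16 + 48 + 16 = 206.
206 ÷ 28 = 7 complete bars with 10 left over.

7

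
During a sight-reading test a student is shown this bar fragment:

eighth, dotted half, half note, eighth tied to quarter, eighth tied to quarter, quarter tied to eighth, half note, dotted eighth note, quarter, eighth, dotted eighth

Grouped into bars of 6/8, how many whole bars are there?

One bar of 6/8 = 12 sixteenth notes.
Convert each value to sixteenth notes: eighth = 2; dotted half = 12; half note = 8; eighth tied to quarter (eighth + quarter) = 6; eighth tied to quarter (eighth + quarter) = 6; quarter tied to eighth (quarter + eighth) = 6; half note = 8; dotted eighth note = 3; quarter = 4; eighth = 2; dotted eighth = 3.
Altogether 2 + 12 + 8 + 6 + 6 + 6 + 8 + 3 + 4 + 2 + 3 = 60.
60 ÷ 12 = 5 complete bars with 0 left over.

5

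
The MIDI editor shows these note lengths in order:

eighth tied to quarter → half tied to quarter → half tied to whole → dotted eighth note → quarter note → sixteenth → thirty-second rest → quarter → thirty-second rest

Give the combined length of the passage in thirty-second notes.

110

Express everything in thirty-second notes: eighth tied to quarter (eighth + quarter) = 12; half tied to quarter (half + quarter) = 24; half tied to whole (half + whole) = 48; dotted eighth note = 6; quarter note = 8; sixteenth = 2; thirty-second rest = 1; quarter = 8; thirty-second rest = 1.
Sum: 12 + 24 + 48 + 6 + 8 + 2 + 1 + 8 + 1 = 110 thirty-second notes.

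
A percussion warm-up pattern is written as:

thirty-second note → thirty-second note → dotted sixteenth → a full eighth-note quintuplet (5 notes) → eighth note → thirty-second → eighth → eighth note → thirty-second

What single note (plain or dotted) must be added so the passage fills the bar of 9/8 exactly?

The bar of 9/8 = 36 thirty-second notes.
In thirty-second notes: thirty-second note = 1; thirty-second note = 1; dotted sixteenth = 3; a full eighth-note quintuplet (5 notes) (five quintuplet eighths span one half) = 16; eighth note = 4; thirty-second = 1; eighth = 4; eighth note = 4; thirty-second = 1.
Altogether 1 + 1 + 3 + 16 + 4 + 1 + 4 + 4 + 1 = 35.
Remaining: 36 − 35 = 1 thirty-second note, which is a thirty-second note.

thirty-second note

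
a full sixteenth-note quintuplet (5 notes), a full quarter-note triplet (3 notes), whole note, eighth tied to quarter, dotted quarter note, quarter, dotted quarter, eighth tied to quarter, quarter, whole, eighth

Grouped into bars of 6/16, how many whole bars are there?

One bar of 6/16 = 3 eighth notes.
Each duration in eighth notes: a full sixteenth-note quintuplet (5 notes) (five quintuplet sixteenths span one quarter) = 2; a full quarter-note triplet (3 notes) (three triplet quarters span one half) = 4; whole note = 8; eighth tied to quarter (eighth + quarter) = 3; dotted quarter note = 3; quarter = 2; dotted quarter = 3; eighth tied to quarter (eighth + quarter) = 3; quarter = 2; whole = 8; eighth = 1.
Total: 2 + 4 + 8 + 3 + 3 + 2 + 3 + 3 + 2 + 8 + 1 = 39.
39 ÷ 3 = 13 complete bars with 0 left over.

13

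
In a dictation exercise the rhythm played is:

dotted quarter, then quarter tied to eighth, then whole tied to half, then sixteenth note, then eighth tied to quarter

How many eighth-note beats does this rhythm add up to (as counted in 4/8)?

One eighth-note beat = 2 sixteenth notes.
Express everything in sixteenth notes: dotted quarter = 6; quarter tied to eighth (quarter + eighth) = 6; whole tied to half (whole + half) = 24; sixteenth note = 1; eighth tied to quarter (eighth + quarter) = 6.
Sum: 6 + 6 + 24 + 1 + 6 = 43.
43 ÷ 2 = 21.5 beats.

21.5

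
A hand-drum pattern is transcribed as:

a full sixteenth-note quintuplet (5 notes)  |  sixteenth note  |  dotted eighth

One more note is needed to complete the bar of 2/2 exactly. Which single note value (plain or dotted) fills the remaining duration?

The bar of 2/2 = 16 sixteenth notes.
Each duration in sixteenth notes: a full sixteenth-note quintuplet (5 notes) (five quintuplet sixteenths span one quarter) = 4; sixteenth note = 1; dotted eighth = 3.
Adding: 4 + 1 + 3 = 8.
Remaining: 16 − 8 = 8 sixteenth notes, which is a half note.

half note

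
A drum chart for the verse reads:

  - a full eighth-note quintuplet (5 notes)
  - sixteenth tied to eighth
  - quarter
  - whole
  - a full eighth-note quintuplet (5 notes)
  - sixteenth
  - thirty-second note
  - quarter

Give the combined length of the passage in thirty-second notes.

Express everything in thirty-second notes: a full eighth-note quintuplet (5 notes) (five quintuplet eighths span one half) = 16; sixteenth tied to eighth (sixteenth + eighth) = 6; quarter = 8; whole = 32; a full eighth-note quintuplet (5 notes) (five quintuplet eighths span one half) = 16; sixteenth = 2; thirty-second note = 1; quarter = 8.
Sum: 16 + 6 + 8 + 32 + 16 + 2 + 1 + 8 = 89 thirty-second notes.

89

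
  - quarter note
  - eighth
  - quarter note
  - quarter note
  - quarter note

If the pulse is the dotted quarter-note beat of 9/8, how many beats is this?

One dotted quarter-note beat = 3 eighth notes.
Working in eighth notes: quarter note = 2; eighth = 1; quarter note = 2; quarter note = 2; quarter note = 2.
Total: 2 + 1 + 2 + 2 + 2 = 9.
9 ÷ 3 = 3 beats.

3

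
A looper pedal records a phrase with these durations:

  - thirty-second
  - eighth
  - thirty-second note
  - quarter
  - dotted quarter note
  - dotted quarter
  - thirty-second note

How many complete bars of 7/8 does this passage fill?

One bar of 7/8 = 28 thirty-second notes.
Each duration in thirty-second notes: thirty-second = 1; eighth = 4; thirty-second note = 1; quarter = 8; dotted quarter note = 12; dotted quarter = 12; thirty-second note = 1.
Total: 1 + 4 + 1 + 8 + 12 + 12 + 1 = 39.
39 ÷ 28 = 1 complete bar with 11 left over.

1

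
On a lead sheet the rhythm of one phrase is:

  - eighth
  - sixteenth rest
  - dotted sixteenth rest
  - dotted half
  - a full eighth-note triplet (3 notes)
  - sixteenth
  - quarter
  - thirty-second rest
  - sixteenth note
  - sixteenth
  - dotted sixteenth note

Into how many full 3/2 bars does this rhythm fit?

1

One bar of 3/2 = 48 thirty-second notes.
Convert each value to thirty-second notes: eighth = 4; sixteenth rest = 2; dotted sixteenth rest = 3; dotted half = 24; a full eighth-note triplet (3 notes) (three triplet eighths span one quarter) = 8; sixteenth = 2; quarter = 8; thirty-second rest = 1; sixteenth note = 2; sixteenth = 2; dotted sixteenth note = 3.
Altogether 4 + 2 + 3 + 24 + 8 + 2 + 8 + 1 + 2 + 2 + 3 = 59.
59 ÷ 48 = 1 complete bar with 11 left over.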